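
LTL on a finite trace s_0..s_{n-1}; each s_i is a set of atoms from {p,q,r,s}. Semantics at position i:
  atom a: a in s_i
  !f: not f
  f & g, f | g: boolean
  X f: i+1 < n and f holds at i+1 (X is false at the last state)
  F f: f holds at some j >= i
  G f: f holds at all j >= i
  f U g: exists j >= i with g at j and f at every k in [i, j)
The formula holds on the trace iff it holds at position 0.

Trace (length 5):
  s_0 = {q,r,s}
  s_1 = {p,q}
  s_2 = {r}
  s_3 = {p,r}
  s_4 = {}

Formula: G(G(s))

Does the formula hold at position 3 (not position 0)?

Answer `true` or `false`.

s_0={q,r,s}: G(G(s))=False G(s)=False s=True
s_1={p,q}: G(G(s))=False G(s)=False s=False
s_2={r}: G(G(s))=False G(s)=False s=False
s_3={p,r}: G(G(s))=False G(s)=False s=False
s_4={}: G(G(s))=False G(s)=False s=False
Evaluating at position 3: result = False

Answer: false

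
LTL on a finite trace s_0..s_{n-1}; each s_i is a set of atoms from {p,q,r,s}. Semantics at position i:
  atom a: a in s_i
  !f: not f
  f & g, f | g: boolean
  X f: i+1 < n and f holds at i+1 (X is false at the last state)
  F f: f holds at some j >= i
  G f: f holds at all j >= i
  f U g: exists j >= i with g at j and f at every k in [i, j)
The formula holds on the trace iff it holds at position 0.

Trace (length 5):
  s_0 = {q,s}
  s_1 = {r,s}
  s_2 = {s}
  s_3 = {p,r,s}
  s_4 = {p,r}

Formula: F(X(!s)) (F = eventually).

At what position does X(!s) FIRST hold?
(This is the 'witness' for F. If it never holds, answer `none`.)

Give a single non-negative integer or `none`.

Answer: 3

Derivation:
s_0={q,s}: X(!s)=False !s=False s=True
s_1={r,s}: X(!s)=False !s=False s=True
s_2={s}: X(!s)=False !s=False s=True
s_3={p,r,s}: X(!s)=True !s=False s=True
s_4={p,r}: X(!s)=False !s=True s=False
F(X(!s)) holds; first witness at position 3.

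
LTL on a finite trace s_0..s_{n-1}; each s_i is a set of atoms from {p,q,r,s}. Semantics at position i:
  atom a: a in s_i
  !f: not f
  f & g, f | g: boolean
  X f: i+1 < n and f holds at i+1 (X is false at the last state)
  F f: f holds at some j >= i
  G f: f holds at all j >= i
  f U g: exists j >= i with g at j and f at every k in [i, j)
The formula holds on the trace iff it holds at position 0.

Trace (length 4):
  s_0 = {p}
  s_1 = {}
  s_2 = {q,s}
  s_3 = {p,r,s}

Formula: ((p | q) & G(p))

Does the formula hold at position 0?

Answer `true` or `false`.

s_0={p}: ((p | q) & G(p))=False (p | q)=True p=True q=False G(p)=False
s_1={}: ((p | q) & G(p))=False (p | q)=False p=False q=False G(p)=False
s_2={q,s}: ((p | q) & G(p))=False (p | q)=True p=False q=True G(p)=False
s_3={p,r,s}: ((p | q) & G(p))=True (p | q)=True p=True q=False G(p)=True

Answer: false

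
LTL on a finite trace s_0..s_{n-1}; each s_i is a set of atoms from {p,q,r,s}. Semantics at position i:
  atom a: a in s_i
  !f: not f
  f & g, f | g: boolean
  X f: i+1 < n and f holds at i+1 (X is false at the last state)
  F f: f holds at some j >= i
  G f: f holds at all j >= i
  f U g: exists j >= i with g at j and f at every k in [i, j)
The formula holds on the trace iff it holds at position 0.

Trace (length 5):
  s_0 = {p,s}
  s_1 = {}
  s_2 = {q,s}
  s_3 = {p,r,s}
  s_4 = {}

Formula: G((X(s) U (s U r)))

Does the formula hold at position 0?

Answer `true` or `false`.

s_0={p,s}: G((X(s) U (s U r)))=False (X(s) U (s U r))=False X(s)=False s=True (s U r)=False r=False
s_1={}: G((X(s) U (s U r)))=False (X(s) U (s U r))=True X(s)=True s=False (s U r)=False r=False
s_2={q,s}: G((X(s) U (s U r)))=False (X(s) U (s U r))=True X(s)=True s=True (s U r)=True r=False
s_3={p,r,s}: G((X(s) U (s U r)))=False (X(s) U (s U r))=True X(s)=False s=True (s U r)=True r=True
s_4={}: G((X(s) U (s U r)))=False (X(s) U (s U r))=False X(s)=False s=False (s U r)=False r=False

Answer: false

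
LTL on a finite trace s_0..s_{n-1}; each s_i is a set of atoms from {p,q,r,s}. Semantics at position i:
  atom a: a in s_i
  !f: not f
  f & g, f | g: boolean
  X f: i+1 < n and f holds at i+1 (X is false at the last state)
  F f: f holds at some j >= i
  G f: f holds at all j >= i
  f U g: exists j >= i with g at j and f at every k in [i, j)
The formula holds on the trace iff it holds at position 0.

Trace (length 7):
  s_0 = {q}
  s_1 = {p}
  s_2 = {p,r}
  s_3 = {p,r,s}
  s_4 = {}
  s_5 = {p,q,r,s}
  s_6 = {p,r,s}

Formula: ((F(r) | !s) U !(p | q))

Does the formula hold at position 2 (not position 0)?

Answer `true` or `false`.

s_0={q}: ((F(r) | !s) U !(p | q))=True (F(r) | !s)=True F(r)=True r=False !s=True s=False !(p | q)=False (p | q)=True p=False q=True
s_1={p}: ((F(r) | !s) U !(p | q))=True (F(r) | !s)=True F(r)=True r=False !s=True s=False !(p | q)=False (p | q)=True p=True q=False
s_2={p,r}: ((F(r) | !s) U !(p | q))=True (F(r) | !s)=True F(r)=True r=True !s=True s=False !(p | q)=False (p | q)=True p=True q=False
s_3={p,r,s}: ((F(r) | !s) U !(p | q))=True (F(r) | !s)=True F(r)=True r=True !s=False s=True !(p | q)=False (p | q)=True p=True q=False
s_4={}: ((F(r) | !s) U !(p | q))=True (F(r) | !s)=True F(r)=True r=False !s=True s=False !(p | q)=True (p | q)=False p=False q=False
s_5={p,q,r,s}: ((F(r) | !s) U !(p | q))=False (F(r) | !s)=True F(r)=True r=True !s=False s=True !(p | q)=False (p | q)=True p=True q=True
s_6={p,r,s}: ((F(r) | !s) U !(p | q))=False (F(r) | !s)=True F(r)=True r=True !s=False s=True !(p | q)=False (p | q)=True p=True q=False
Evaluating at position 2: result = True

Answer: true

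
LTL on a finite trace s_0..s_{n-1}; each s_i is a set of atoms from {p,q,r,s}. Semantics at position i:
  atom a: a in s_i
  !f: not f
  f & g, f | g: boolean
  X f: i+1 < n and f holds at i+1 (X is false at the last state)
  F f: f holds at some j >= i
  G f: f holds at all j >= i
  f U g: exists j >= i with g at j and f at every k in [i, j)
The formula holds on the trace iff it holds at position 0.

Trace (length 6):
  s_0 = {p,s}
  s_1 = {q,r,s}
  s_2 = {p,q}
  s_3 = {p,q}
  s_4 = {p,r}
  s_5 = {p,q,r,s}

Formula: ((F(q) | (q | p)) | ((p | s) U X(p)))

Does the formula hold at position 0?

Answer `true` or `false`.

Answer: true

Derivation:
s_0={p,s}: ((F(q) | (q | p)) | ((p | s) U X(p)))=True (F(q) | (q | p))=True F(q)=True q=False (q | p)=True p=True ((p | s) U X(p))=True (p | s)=True s=True X(p)=False
s_1={q,r,s}: ((F(q) | (q | p)) | ((p | s) U X(p)))=True (F(q) | (q | p))=True F(q)=True q=True (q | p)=True p=False ((p | s) U X(p))=True (p | s)=True s=True X(p)=True
s_2={p,q}: ((F(q) | (q | p)) | ((p | s) U X(p)))=True (F(q) | (q | p))=True F(q)=True q=True (q | p)=True p=True ((p | s) U X(p))=True (p | s)=True s=False X(p)=True
s_3={p,q}: ((F(q) | (q | p)) | ((p | s) U X(p)))=True (F(q) | (q | p))=True F(q)=True q=True (q | p)=True p=True ((p | s) U X(p))=True (p | s)=True s=False X(p)=True
s_4={p,r}: ((F(q) | (q | p)) | ((p | s) U X(p)))=True (F(q) | (q | p))=True F(q)=True q=False (q | p)=True p=True ((p | s) U X(p))=True (p | s)=True s=False X(p)=True
s_5={p,q,r,s}: ((F(q) | (q | p)) | ((p | s) U X(p)))=True (F(q) | (q | p))=True F(q)=True q=True (q | p)=True p=True ((p | s) U X(p))=False (p | s)=True s=True X(p)=False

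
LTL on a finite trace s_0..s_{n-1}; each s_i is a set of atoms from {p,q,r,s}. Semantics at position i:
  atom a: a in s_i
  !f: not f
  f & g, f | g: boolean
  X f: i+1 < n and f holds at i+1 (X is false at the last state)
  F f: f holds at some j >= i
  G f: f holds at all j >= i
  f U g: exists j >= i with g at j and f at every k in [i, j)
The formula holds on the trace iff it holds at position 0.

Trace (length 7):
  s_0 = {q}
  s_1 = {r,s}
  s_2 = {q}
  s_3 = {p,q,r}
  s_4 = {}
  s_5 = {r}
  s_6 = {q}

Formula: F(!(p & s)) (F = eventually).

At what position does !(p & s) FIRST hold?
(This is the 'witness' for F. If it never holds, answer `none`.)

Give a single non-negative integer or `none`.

s_0={q}: !(p & s)=True (p & s)=False p=False s=False
s_1={r,s}: !(p & s)=True (p & s)=False p=False s=True
s_2={q}: !(p & s)=True (p & s)=False p=False s=False
s_3={p,q,r}: !(p & s)=True (p & s)=False p=True s=False
s_4={}: !(p & s)=True (p & s)=False p=False s=False
s_5={r}: !(p & s)=True (p & s)=False p=False s=False
s_6={q}: !(p & s)=True (p & s)=False p=False s=False
F(!(p & s)) holds; first witness at position 0.

Answer: 0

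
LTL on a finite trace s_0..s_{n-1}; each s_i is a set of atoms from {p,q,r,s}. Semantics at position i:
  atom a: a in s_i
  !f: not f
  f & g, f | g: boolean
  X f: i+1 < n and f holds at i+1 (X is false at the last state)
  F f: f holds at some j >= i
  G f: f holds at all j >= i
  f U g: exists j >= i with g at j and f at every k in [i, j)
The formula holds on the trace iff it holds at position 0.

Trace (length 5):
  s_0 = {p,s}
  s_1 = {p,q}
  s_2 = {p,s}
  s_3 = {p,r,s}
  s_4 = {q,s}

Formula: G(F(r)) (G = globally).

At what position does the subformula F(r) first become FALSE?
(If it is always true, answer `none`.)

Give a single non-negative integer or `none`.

s_0={p,s}: F(r)=True r=False
s_1={p,q}: F(r)=True r=False
s_2={p,s}: F(r)=True r=False
s_3={p,r,s}: F(r)=True r=True
s_4={q,s}: F(r)=False r=False
G(F(r)) holds globally = False
First violation at position 4.

Answer: 4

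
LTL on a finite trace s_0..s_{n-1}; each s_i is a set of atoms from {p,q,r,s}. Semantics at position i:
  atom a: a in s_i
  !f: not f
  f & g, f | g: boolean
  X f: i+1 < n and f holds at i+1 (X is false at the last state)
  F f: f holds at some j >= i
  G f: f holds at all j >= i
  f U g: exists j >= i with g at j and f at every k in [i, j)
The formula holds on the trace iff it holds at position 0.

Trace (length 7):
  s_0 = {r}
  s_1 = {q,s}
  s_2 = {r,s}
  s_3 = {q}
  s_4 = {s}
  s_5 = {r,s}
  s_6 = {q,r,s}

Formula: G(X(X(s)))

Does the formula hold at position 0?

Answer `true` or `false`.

s_0={r}: G(X(X(s)))=False X(X(s))=True X(s)=True s=False
s_1={q,s}: G(X(X(s)))=False X(X(s))=False X(s)=True s=True
s_2={r,s}: G(X(X(s)))=False X(X(s))=True X(s)=False s=True
s_3={q}: G(X(X(s)))=False X(X(s))=True X(s)=True s=False
s_4={s}: G(X(X(s)))=False X(X(s))=True X(s)=True s=True
s_5={r,s}: G(X(X(s)))=False X(X(s))=False X(s)=True s=True
s_6={q,r,s}: G(X(X(s)))=False X(X(s))=False X(s)=False s=True

Answer: false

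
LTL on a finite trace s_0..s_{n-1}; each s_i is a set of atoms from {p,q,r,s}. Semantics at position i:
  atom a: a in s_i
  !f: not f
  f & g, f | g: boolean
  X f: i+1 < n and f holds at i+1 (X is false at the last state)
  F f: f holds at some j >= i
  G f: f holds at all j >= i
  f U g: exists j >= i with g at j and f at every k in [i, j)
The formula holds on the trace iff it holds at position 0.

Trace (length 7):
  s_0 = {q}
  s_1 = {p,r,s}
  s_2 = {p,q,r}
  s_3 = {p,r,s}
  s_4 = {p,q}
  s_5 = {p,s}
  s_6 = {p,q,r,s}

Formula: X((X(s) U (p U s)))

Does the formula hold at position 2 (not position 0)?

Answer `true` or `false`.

Answer: true

Derivation:
s_0={q}: X((X(s) U (p U s)))=True (X(s) U (p U s))=True X(s)=True s=False (p U s)=False p=False
s_1={p,r,s}: X((X(s) U (p U s)))=True (X(s) U (p U s))=True X(s)=False s=True (p U s)=True p=True
s_2={p,q,r}: X((X(s) U (p U s)))=True (X(s) U (p U s))=True X(s)=True s=False (p U s)=True p=True
s_3={p,r,s}: X((X(s) U (p U s)))=True (X(s) U (p U s))=True X(s)=False s=True (p U s)=True p=True
s_4={p,q}: X((X(s) U (p U s)))=True (X(s) U (p U s))=True X(s)=True s=False (p U s)=True p=True
s_5={p,s}: X((X(s) U (p U s)))=True (X(s) U (p U s))=True X(s)=True s=True (p U s)=True p=True
s_6={p,q,r,s}: X((X(s) U (p U s)))=False (X(s) U (p U s))=True X(s)=False s=True (p U s)=True p=True
Evaluating at position 2: result = True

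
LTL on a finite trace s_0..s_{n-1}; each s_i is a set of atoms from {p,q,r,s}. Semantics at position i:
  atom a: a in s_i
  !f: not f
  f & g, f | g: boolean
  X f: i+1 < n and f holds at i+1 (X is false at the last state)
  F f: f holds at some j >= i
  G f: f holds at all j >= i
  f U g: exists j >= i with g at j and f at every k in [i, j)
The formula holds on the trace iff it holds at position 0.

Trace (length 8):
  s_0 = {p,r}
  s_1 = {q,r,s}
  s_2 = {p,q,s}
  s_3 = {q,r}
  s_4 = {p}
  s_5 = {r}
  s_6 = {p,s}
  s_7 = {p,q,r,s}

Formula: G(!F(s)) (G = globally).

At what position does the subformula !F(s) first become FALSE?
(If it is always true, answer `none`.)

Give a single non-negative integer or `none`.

Answer: 0

Derivation:
s_0={p,r}: !F(s)=False F(s)=True s=False
s_1={q,r,s}: !F(s)=False F(s)=True s=True
s_2={p,q,s}: !F(s)=False F(s)=True s=True
s_3={q,r}: !F(s)=False F(s)=True s=False
s_4={p}: !F(s)=False F(s)=True s=False
s_5={r}: !F(s)=False F(s)=True s=False
s_6={p,s}: !F(s)=False F(s)=True s=True
s_7={p,q,r,s}: !F(s)=False F(s)=True s=True
G(!F(s)) holds globally = False
First violation at position 0.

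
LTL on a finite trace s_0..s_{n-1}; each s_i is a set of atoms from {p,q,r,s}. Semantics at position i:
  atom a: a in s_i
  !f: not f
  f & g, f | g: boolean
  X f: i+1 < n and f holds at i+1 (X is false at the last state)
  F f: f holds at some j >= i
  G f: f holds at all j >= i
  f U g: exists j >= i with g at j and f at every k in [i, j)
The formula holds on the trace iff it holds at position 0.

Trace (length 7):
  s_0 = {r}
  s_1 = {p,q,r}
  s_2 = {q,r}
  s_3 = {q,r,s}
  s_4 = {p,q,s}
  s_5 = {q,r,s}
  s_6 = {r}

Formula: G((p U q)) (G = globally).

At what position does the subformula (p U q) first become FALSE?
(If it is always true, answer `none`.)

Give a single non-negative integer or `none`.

Answer: 0

Derivation:
s_0={r}: (p U q)=False p=False q=False
s_1={p,q,r}: (p U q)=True p=True q=True
s_2={q,r}: (p U q)=True p=False q=True
s_3={q,r,s}: (p U q)=True p=False q=True
s_4={p,q,s}: (p U q)=True p=True q=True
s_5={q,r,s}: (p U q)=True p=False q=True
s_6={r}: (p U q)=False p=False q=False
G((p U q)) holds globally = False
First violation at position 0.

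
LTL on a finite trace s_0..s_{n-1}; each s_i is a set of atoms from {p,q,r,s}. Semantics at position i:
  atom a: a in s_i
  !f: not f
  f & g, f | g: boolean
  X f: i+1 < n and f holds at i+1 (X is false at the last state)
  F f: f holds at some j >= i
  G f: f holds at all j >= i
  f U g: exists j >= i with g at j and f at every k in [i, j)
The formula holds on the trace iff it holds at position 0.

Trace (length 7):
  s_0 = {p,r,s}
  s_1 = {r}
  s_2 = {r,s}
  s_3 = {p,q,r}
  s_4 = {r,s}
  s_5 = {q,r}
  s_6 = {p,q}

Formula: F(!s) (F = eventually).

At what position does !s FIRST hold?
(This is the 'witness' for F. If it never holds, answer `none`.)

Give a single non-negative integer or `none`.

s_0={p,r,s}: !s=False s=True
s_1={r}: !s=True s=False
s_2={r,s}: !s=False s=True
s_3={p,q,r}: !s=True s=False
s_4={r,s}: !s=False s=True
s_5={q,r}: !s=True s=False
s_6={p,q}: !s=True s=False
F(!s) holds; first witness at position 1.

Answer: 1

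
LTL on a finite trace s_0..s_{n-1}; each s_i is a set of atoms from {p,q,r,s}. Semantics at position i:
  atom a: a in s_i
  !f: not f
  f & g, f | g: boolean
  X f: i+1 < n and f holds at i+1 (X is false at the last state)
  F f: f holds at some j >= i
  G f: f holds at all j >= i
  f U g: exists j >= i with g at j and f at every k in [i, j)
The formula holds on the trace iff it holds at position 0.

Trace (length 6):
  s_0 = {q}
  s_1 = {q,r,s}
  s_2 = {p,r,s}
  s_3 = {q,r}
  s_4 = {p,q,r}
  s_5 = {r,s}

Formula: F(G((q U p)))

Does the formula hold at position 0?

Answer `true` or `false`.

s_0={q}: F(G((q U p)))=False G((q U p))=False (q U p)=True q=True p=False
s_1={q,r,s}: F(G((q U p)))=False G((q U p))=False (q U p)=True q=True p=False
s_2={p,r,s}: F(G((q U p)))=False G((q U p))=False (q U p)=True q=False p=True
s_3={q,r}: F(G((q U p)))=False G((q U p))=False (q U p)=True q=True p=False
s_4={p,q,r}: F(G((q U p)))=False G((q U p))=False (q U p)=True q=True p=True
s_5={r,s}: F(G((q U p)))=False G((q U p))=False (q U p)=False q=False p=False

Answer: false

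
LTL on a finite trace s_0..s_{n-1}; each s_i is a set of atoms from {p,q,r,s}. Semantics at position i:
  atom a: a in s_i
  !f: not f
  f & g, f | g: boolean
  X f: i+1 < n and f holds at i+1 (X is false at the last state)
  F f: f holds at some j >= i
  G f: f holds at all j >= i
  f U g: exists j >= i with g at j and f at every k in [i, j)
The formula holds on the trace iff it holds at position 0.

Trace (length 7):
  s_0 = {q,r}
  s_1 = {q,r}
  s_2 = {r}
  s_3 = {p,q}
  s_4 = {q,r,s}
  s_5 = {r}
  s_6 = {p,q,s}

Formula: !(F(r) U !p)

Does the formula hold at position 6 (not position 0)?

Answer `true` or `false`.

Answer: true

Derivation:
s_0={q,r}: !(F(r) U !p)=False (F(r) U !p)=True F(r)=True r=True !p=True p=False
s_1={q,r}: !(F(r) U !p)=False (F(r) U !p)=True F(r)=True r=True !p=True p=False
s_2={r}: !(F(r) U !p)=False (F(r) U !p)=True F(r)=True r=True !p=True p=False
s_3={p,q}: !(F(r) U !p)=False (F(r) U !p)=True F(r)=True r=False !p=False p=True
s_4={q,r,s}: !(F(r) U !p)=False (F(r) U !p)=True F(r)=True r=True !p=True p=False
s_5={r}: !(F(r) U !p)=False (F(r) U !p)=True F(r)=True r=True !p=True p=False
s_6={p,q,s}: !(F(r) U !p)=True (F(r) U !p)=False F(r)=False r=False !p=False p=True
Evaluating at position 6: result = True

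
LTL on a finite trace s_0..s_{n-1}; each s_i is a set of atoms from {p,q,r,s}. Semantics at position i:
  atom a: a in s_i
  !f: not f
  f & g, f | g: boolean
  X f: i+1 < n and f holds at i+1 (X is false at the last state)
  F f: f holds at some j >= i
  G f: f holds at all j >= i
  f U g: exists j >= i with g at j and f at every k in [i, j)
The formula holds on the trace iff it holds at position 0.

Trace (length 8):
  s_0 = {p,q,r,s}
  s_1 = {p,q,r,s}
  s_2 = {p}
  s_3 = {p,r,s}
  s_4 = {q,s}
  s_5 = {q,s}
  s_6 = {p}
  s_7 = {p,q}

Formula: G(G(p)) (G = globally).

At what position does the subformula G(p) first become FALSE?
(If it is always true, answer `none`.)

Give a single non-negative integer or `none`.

s_0={p,q,r,s}: G(p)=False p=True
s_1={p,q,r,s}: G(p)=False p=True
s_2={p}: G(p)=False p=True
s_3={p,r,s}: G(p)=False p=True
s_4={q,s}: G(p)=False p=False
s_5={q,s}: G(p)=False p=False
s_6={p}: G(p)=True p=True
s_7={p,q}: G(p)=True p=True
G(G(p)) holds globally = False
First violation at position 0.

Answer: 0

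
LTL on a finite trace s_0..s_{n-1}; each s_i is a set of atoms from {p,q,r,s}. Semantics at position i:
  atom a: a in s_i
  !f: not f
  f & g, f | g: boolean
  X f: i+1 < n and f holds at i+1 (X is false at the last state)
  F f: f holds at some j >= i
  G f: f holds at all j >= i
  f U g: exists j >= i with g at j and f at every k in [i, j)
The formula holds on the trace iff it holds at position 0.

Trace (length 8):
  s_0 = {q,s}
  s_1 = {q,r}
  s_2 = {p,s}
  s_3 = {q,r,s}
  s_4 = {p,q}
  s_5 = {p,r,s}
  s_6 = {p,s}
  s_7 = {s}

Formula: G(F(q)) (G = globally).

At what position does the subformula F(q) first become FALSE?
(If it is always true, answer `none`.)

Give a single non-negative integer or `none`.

s_0={q,s}: F(q)=True q=True
s_1={q,r}: F(q)=True q=True
s_2={p,s}: F(q)=True q=False
s_3={q,r,s}: F(q)=True q=True
s_4={p,q}: F(q)=True q=True
s_5={p,r,s}: F(q)=False q=False
s_6={p,s}: F(q)=False q=False
s_7={s}: F(q)=False q=False
G(F(q)) holds globally = False
First violation at position 5.

Answer: 5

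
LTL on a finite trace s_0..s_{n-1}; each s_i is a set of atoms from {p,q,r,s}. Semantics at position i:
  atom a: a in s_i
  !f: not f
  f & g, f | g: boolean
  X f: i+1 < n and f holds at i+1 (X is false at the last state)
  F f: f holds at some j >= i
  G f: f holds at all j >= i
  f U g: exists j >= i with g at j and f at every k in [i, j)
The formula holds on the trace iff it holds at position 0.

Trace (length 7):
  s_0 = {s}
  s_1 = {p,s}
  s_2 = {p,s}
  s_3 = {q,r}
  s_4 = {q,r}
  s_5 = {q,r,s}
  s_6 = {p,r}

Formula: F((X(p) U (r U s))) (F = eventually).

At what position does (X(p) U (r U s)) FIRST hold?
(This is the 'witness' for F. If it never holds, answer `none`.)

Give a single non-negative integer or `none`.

Answer: 0

Derivation:
s_0={s}: (X(p) U (r U s))=True X(p)=True p=False (r U s)=True r=False s=True
s_1={p,s}: (X(p) U (r U s))=True X(p)=True p=True (r U s)=True r=False s=True
s_2={p,s}: (X(p) U (r U s))=True X(p)=False p=True (r U s)=True r=False s=True
s_3={q,r}: (X(p) U (r U s))=True X(p)=False p=False (r U s)=True r=True s=False
s_4={q,r}: (X(p) U (r U s))=True X(p)=False p=False (r U s)=True r=True s=False
s_5={q,r,s}: (X(p) U (r U s))=True X(p)=True p=False (r U s)=True r=True s=True
s_6={p,r}: (X(p) U (r U s))=False X(p)=False p=True (r U s)=False r=True s=False
F((X(p) U (r U s))) holds; first witness at position 0.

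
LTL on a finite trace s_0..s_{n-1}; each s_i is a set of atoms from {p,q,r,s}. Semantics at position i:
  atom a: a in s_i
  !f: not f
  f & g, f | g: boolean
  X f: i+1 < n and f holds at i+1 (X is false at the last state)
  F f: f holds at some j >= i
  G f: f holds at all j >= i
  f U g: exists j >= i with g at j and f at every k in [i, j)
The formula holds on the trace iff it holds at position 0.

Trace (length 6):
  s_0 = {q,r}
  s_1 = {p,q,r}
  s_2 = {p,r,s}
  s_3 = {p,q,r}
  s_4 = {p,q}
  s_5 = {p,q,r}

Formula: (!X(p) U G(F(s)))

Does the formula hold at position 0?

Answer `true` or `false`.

s_0={q,r}: (!X(p) U G(F(s)))=False !X(p)=False X(p)=True p=False G(F(s))=False F(s)=True s=False
s_1={p,q,r}: (!X(p) U G(F(s)))=False !X(p)=False X(p)=True p=True G(F(s))=False F(s)=True s=False
s_2={p,r,s}: (!X(p) U G(F(s)))=False !X(p)=False X(p)=True p=True G(F(s))=False F(s)=True s=True
s_3={p,q,r}: (!X(p) U G(F(s)))=False !X(p)=False X(p)=True p=True G(F(s))=False F(s)=False s=False
s_4={p,q}: (!X(p) U G(F(s)))=False !X(p)=False X(p)=True p=True G(F(s))=False F(s)=False s=False
s_5={p,q,r}: (!X(p) U G(F(s)))=False !X(p)=True X(p)=False p=True G(F(s))=False F(s)=False s=False

Answer: false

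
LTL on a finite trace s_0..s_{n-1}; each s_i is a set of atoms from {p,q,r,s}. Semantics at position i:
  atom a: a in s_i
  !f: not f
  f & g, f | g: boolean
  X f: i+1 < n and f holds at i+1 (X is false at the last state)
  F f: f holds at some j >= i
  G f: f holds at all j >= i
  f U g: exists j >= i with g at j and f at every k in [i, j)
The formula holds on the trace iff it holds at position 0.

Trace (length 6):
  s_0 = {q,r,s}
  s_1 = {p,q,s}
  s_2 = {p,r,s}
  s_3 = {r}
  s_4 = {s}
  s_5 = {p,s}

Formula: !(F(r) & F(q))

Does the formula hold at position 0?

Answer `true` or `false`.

s_0={q,r,s}: !(F(r) & F(q))=False (F(r) & F(q))=True F(r)=True r=True F(q)=True q=True
s_1={p,q,s}: !(F(r) & F(q))=False (F(r) & F(q))=True F(r)=True r=False F(q)=True q=True
s_2={p,r,s}: !(F(r) & F(q))=True (F(r) & F(q))=False F(r)=True r=True F(q)=False q=False
s_3={r}: !(F(r) & F(q))=True (F(r) & F(q))=False F(r)=True r=True F(q)=False q=False
s_4={s}: !(F(r) & F(q))=True (F(r) & F(q))=False F(r)=False r=False F(q)=False q=False
s_5={p,s}: !(F(r) & F(q))=True (F(r) & F(q))=False F(r)=False r=False F(q)=False q=False

Answer: false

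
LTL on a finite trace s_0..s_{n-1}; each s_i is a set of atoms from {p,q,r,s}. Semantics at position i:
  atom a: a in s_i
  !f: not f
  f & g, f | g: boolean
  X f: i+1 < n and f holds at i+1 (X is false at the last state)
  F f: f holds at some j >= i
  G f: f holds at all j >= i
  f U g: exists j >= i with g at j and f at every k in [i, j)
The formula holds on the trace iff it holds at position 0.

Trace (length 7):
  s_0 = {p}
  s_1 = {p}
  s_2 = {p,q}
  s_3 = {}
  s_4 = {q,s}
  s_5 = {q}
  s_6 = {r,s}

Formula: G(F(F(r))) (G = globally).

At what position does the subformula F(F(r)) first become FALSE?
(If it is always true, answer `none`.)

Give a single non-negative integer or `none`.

s_0={p}: F(F(r))=True F(r)=True r=False
s_1={p}: F(F(r))=True F(r)=True r=False
s_2={p,q}: F(F(r))=True F(r)=True r=False
s_3={}: F(F(r))=True F(r)=True r=False
s_4={q,s}: F(F(r))=True F(r)=True r=False
s_5={q}: F(F(r))=True F(r)=True r=False
s_6={r,s}: F(F(r))=True F(r)=True r=True
G(F(F(r))) holds globally = True
No violation — formula holds at every position.

Answer: none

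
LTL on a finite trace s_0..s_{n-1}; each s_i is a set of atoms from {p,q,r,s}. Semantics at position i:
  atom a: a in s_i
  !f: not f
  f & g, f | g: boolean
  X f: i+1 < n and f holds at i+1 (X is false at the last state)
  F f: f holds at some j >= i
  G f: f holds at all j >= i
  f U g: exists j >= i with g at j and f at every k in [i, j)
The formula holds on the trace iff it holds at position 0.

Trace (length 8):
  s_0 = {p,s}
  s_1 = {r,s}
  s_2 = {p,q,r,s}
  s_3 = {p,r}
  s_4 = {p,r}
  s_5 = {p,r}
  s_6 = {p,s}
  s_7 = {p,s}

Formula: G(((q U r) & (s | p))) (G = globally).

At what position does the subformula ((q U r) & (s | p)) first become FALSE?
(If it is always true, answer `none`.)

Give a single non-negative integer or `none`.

s_0={p,s}: ((q U r) & (s | p))=False (q U r)=False q=False r=False (s | p)=True s=True p=True
s_1={r,s}: ((q U r) & (s | p))=True (q U r)=True q=False r=True (s | p)=True s=True p=False
s_2={p,q,r,s}: ((q U r) & (s | p))=True (q U r)=True q=True r=True (s | p)=True s=True p=True
s_3={p,r}: ((q U r) & (s | p))=True (q U r)=True q=False r=True (s | p)=True s=False p=True
s_4={p,r}: ((q U r) & (s | p))=True (q U r)=True q=False r=True (s | p)=True s=False p=True
s_5={p,r}: ((q U r) & (s | p))=True (q U r)=True q=False r=True (s | p)=True s=False p=True
s_6={p,s}: ((q U r) & (s | p))=False (q U r)=False q=False r=False (s | p)=True s=True p=True
s_7={p,s}: ((q U r) & (s | p))=False (q U r)=False q=False r=False (s | p)=True s=True p=True
G(((q U r) & (s | p))) holds globally = False
First violation at position 0.

Answer: 0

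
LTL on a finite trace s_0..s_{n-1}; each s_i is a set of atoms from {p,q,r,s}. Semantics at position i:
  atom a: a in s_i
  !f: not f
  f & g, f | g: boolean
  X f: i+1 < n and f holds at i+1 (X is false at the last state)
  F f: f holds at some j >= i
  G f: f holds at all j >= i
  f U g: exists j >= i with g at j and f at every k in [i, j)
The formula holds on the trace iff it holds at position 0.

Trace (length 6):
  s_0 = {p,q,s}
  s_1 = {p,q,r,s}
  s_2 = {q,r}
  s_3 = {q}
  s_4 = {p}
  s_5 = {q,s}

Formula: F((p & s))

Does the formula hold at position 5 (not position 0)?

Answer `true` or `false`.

s_0={p,q,s}: F((p & s))=True (p & s)=True p=True s=True
s_1={p,q,r,s}: F((p & s))=True (p & s)=True p=True s=True
s_2={q,r}: F((p & s))=False (p & s)=False p=False s=False
s_3={q}: F((p & s))=False (p & s)=False p=False s=False
s_4={p}: F((p & s))=False (p & s)=False p=True s=False
s_5={q,s}: F((p & s))=False (p & s)=False p=False s=True
Evaluating at position 5: result = False

Answer: false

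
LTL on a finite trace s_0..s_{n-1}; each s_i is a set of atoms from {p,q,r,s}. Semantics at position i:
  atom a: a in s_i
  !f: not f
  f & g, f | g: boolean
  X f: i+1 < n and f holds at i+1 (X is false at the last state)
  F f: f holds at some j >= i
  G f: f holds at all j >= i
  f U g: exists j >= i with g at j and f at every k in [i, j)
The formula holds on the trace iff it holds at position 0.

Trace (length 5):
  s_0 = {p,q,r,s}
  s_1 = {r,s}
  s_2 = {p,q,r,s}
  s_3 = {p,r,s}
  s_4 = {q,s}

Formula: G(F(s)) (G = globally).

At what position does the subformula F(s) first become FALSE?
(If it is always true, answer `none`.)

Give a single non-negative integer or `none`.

Answer: none

Derivation:
s_0={p,q,r,s}: F(s)=True s=True
s_1={r,s}: F(s)=True s=True
s_2={p,q,r,s}: F(s)=True s=True
s_3={p,r,s}: F(s)=True s=True
s_4={q,s}: F(s)=True s=True
G(F(s)) holds globally = True
No violation — formula holds at every position.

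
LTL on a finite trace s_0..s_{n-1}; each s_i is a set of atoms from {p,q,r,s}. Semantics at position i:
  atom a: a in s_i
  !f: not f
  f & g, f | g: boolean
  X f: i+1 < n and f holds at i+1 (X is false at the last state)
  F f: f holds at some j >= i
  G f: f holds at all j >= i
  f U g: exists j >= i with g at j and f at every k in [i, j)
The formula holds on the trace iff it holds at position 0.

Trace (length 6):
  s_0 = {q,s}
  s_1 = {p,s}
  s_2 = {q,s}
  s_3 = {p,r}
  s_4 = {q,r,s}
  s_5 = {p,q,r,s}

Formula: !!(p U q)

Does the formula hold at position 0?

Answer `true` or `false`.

s_0={q,s}: !!(p U q)=True !(p U q)=False (p U q)=True p=False q=True
s_1={p,s}: !!(p U q)=True !(p U q)=False (p U q)=True p=True q=False
s_2={q,s}: !!(p U q)=True !(p U q)=False (p U q)=True p=False q=True
s_3={p,r}: !!(p U q)=True !(p U q)=False (p U q)=True p=True q=False
s_4={q,r,s}: !!(p U q)=True !(p U q)=False (p U q)=True p=False q=True
s_5={p,q,r,s}: !!(p U q)=True !(p U q)=False (p U q)=True p=True q=True

Answer: true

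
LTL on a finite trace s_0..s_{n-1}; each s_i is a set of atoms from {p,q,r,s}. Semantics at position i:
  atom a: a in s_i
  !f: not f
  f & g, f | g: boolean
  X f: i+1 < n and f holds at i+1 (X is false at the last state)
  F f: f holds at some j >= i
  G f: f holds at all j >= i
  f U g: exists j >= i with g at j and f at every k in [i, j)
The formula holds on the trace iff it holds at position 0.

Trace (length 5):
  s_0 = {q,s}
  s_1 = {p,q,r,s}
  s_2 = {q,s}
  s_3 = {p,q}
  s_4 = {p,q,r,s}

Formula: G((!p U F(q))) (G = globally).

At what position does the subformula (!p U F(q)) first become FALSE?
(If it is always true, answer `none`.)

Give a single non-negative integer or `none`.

s_0={q,s}: (!p U F(q))=True !p=True p=False F(q)=True q=True
s_1={p,q,r,s}: (!p U F(q))=True !p=False p=True F(q)=True q=True
s_2={q,s}: (!p U F(q))=True !p=True p=False F(q)=True q=True
s_3={p,q}: (!p U F(q))=True !p=False p=True F(q)=True q=True
s_4={p,q,r,s}: (!p U F(q))=True !p=False p=True F(q)=True q=True
G((!p U F(q))) holds globally = True
No violation — formula holds at every position.

Answer: none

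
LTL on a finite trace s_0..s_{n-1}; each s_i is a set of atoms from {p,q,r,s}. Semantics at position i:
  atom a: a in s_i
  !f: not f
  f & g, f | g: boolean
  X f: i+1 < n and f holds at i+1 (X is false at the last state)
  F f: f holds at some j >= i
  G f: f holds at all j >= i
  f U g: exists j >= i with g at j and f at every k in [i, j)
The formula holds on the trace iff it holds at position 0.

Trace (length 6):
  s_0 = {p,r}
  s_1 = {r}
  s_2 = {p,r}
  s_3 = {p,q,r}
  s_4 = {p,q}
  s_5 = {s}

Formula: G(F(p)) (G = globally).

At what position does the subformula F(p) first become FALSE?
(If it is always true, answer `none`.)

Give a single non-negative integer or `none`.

Answer: 5

Derivation:
s_0={p,r}: F(p)=True p=True
s_1={r}: F(p)=True p=False
s_2={p,r}: F(p)=True p=True
s_3={p,q,r}: F(p)=True p=True
s_4={p,q}: F(p)=True p=True
s_5={s}: F(p)=False p=False
G(F(p)) holds globally = False
First violation at position 5.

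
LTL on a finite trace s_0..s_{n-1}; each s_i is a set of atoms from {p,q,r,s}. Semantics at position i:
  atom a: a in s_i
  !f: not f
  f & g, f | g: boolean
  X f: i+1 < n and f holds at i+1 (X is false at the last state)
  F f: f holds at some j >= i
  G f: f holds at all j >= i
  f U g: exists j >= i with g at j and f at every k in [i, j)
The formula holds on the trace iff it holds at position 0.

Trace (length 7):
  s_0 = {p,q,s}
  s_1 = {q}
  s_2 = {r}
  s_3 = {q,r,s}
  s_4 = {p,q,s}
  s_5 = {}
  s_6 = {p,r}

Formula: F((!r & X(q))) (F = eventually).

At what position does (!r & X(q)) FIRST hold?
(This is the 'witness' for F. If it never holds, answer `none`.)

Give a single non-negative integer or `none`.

Answer: 0

Derivation:
s_0={p,q,s}: (!r & X(q))=True !r=True r=False X(q)=True q=True
s_1={q}: (!r & X(q))=False !r=True r=False X(q)=False q=True
s_2={r}: (!r & X(q))=False !r=False r=True X(q)=True q=False
s_3={q,r,s}: (!r & X(q))=False !r=False r=True X(q)=True q=True
s_4={p,q,s}: (!r & X(q))=False !r=True r=False X(q)=False q=True
s_5={}: (!r & X(q))=False !r=True r=False X(q)=False q=False
s_6={p,r}: (!r & X(q))=False !r=False r=True X(q)=False q=False
F((!r & X(q))) holds; first witness at position 0.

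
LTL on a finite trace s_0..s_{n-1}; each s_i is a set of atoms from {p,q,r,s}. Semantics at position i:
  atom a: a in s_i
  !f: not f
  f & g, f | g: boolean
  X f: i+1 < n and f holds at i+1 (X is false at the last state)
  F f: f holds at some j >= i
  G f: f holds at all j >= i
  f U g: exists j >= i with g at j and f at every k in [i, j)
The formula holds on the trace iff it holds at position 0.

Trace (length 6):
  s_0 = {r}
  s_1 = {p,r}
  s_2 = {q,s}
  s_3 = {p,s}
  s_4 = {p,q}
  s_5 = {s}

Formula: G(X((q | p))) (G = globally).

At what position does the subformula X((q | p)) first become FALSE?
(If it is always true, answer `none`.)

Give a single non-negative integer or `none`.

s_0={r}: X((q | p))=True (q | p)=False q=False p=False
s_1={p,r}: X((q | p))=True (q | p)=True q=False p=True
s_2={q,s}: X((q | p))=True (q | p)=True q=True p=False
s_3={p,s}: X((q | p))=True (q | p)=True q=False p=True
s_4={p,q}: X((q | p))=False (q | p)=True q=True p=True
s_5={s}: X((q | p))=False (q | p)=False q=False p=False
G(X((q | p))) holds globally = False
First violation at position 4.

Answer: 4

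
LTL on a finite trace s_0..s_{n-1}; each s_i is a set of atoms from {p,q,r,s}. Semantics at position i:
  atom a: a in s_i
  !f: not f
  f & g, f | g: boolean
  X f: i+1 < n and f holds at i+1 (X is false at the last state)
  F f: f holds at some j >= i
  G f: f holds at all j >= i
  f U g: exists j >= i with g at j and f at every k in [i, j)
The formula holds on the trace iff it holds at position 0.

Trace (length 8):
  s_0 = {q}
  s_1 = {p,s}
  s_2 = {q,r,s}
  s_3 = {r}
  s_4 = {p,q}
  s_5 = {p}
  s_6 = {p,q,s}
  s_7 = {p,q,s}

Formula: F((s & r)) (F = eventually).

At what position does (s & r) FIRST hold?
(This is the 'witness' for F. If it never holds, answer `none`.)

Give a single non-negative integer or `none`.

Answer: 2

Derivation:
s_0={q}: (s & r)=False s=False r=False
s_1={p,s}: (s & r)=False s=True r=False
s_2={q,r,s}: (s & r)=True s=True r=True
s_3={r}: (s & r)=False s=False r=True
s_4={p,q}: (s & r)=False s=False r=False
s_5={p}: (s & r)=False s=False r=False
s_6={p,q,s}: (s & r)=False s=True r=False
s_7={p,q,s}: (s & r)=False s=True r=False
F((s & r)) holds; first witness at position 2.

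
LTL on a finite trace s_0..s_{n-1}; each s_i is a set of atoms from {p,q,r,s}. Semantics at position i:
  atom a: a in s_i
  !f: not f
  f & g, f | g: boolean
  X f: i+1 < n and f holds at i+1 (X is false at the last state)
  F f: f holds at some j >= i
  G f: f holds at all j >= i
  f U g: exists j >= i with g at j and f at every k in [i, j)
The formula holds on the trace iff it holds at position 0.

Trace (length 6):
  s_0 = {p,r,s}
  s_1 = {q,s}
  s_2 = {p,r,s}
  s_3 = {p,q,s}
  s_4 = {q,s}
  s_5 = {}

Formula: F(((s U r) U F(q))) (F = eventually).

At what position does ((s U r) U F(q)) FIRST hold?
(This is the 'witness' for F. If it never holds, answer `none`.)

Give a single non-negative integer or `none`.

Answer: 0

Derivation:
s_0={p,r,s}: ((s U r) U F(q))=True (s U r)=True s=True r=True F(q)=True q=False
s_1={q,s}: ((s U r) U F(q))=True (s U r)=True s=True r=False F(q)=True q=True
s_2={p,r,s}: ((s U r) U F(q))=True (s U r)=True s=True r=True F(q)=True q=False
s_3={p,q,s}: ((s U r) U F(q))=True (s U r)=False s=True r=False F(q)=True q=True
s_4={q,s}: ((s U r) U F(q))=True (s U r)=False s=True r=False F(q)=True q=True
s_5={}: ((s U r) U F(q))=False (s U r)=False s=False r=False F(q)=False q=False
F(((s U r) U F(q))) holds; first witness at position 0.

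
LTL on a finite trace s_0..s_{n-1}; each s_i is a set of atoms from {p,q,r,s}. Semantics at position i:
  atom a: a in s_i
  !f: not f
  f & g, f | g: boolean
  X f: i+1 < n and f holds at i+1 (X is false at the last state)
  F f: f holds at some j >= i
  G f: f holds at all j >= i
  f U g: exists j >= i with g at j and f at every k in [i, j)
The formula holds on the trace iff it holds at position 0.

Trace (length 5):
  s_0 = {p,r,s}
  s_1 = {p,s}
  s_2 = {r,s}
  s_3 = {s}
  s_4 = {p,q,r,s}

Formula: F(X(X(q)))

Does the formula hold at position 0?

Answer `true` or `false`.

s_0={p,r,s}: F(X(X(q)))=True X(X(q))=False X(q)=False q=False
s_1={p,s}: F(X(X(q)))=True X(X(q))=False X(q)=False q=False
s_2={r,s}: F(X(X(q)))=True X(X(q))=True X(q)=False q=False
s_3={s}: F(X(X(q)))=False X(X(q))=False X(q)=True q=False
s_4={p,q,r,s}: F(X(X(q)))=False X(X(q))=False X(q)=False q=True

Answer: true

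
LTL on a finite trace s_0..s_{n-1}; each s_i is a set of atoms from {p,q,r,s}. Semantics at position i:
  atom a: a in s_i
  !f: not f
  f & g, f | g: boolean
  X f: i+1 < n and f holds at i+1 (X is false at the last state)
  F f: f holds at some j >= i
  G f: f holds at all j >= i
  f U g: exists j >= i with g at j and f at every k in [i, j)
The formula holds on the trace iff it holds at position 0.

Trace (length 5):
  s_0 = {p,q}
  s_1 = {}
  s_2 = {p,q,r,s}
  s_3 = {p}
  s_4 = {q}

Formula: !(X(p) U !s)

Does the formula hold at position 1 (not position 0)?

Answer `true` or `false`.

Answer: false

Derivation:
s_0={p,q}: !(X(p) U !s)=False (X(p) U !s)=True X(p)=False p=True !s=True s=False
s_1={}: !(X(p) U !s)=False (X(p) U !s)=True X(p)=True p=False !s=True s=False
s_2={p,q,r,s}: !(X(p) U !s)=False (X(p) U !s)=True X(p)=True p=True !s=False s=True
s_3={p}: !(X(p) U !s)=False (X(p) U !s)=True X(p)=False p=True !s=True s=False
s_4={q}: !(X(p) U !s)=False (X(p) U !s)=True X(p)=False p=False !s=True s=False
Evaluating at position 1: result = False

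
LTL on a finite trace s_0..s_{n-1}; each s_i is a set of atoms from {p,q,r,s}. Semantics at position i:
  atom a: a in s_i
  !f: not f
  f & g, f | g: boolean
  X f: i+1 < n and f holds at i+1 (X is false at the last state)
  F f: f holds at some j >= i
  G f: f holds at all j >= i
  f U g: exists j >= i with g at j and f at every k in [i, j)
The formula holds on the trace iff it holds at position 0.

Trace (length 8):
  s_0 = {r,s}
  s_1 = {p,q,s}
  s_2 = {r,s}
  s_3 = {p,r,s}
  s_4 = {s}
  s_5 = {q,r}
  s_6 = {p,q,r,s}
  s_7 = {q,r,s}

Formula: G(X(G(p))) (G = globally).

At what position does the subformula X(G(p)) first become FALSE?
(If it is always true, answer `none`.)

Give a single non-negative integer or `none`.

Answer: 0

Derivation:
s_0={r,s}: X(G(p))=False G(p)=False p=False
s_1={p,q,s}: X(G(p))=False G(p)=False p=True
s_2={r,s}: X(G(p))=False G(p)=False p=False
s_3={p,r,s}: X(G(p))=False G(p)=False p=True
s_4={s}: X(G(p))=False G(p)=False p=False
s_5={q,r}: X(G(p))=False G(p)=False p=False
s_6={p,q,r,s}: X(G(p))=False G(p)=False p=True
s_7={q,r,s}: X(G(p))=False G(p)=False p=False
G(X(G(p))) holds globally = False
First violation at position 0.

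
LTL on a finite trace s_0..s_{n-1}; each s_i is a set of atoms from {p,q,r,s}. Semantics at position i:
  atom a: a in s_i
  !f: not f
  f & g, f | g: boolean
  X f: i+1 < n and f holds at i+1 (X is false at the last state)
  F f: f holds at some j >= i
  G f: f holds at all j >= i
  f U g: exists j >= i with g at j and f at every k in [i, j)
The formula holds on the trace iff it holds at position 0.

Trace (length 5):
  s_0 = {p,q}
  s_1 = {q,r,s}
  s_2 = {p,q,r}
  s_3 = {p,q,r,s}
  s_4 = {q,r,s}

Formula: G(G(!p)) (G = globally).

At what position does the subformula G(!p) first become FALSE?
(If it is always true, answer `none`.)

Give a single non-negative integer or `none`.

Answer: 0

Derivation:
s_0={p,q}: G(!p)=False !p=False p=True
s_1={q,r,s}: G(!p)=False !p=True p=False
s_2={p,q,r}: G(!p)=False !p=False p=True
s_3={p,q,r,s}: G(!p)=False !p=False p=True
s_4={q,r,s}: G(!p)=True !p=True p=False
G(G(!p)) holds globally = False
First violation at position 0.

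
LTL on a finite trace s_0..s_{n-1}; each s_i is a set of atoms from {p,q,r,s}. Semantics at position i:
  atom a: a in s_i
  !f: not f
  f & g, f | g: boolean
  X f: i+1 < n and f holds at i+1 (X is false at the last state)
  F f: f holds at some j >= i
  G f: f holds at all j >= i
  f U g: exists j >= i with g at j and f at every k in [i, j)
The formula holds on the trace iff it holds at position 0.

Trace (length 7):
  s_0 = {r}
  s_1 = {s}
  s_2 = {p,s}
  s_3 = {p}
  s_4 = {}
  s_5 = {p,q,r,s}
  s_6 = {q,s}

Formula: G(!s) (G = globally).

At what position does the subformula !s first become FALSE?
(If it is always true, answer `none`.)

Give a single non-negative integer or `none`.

Answer: 1

Derivation:
s_0={r}: !s=True s=False
s_1={s}: !s=False s=True
s_2={p,s}: !s=False s=True
s_3={p}: !s=True s=False
s_4={}: !s=True s=False
s_5={p,q,r,s}: !s=False s=True
s_6={q,s}: !s=False s=True
G(!s) holds globally = False
First violation at position 1.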